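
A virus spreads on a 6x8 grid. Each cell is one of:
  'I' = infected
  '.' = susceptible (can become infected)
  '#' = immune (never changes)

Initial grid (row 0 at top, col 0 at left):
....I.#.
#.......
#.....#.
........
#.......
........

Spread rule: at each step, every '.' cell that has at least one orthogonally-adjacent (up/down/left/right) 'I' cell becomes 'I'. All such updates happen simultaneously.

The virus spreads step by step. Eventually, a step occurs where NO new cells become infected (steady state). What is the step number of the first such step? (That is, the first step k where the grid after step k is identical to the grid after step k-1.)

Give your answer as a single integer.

Step 0 (initial): 1 infected
Step 1: +3 new -> 4 infected
Step 2: +4 new -> 8 infected
Step 3: +6 new -> 14 infected
Step 4: +7 new -> 21 infected
Step 5: +8 new -> 29 infected
Step 6: +6 new -> 35 infected
Step 7: +5 new -> 40 infected
Step 8: +2 new -> 42 infected
Step 9: +1 new -> 43 infected
Step 10: +0 new -> 43 infected

Answer: 10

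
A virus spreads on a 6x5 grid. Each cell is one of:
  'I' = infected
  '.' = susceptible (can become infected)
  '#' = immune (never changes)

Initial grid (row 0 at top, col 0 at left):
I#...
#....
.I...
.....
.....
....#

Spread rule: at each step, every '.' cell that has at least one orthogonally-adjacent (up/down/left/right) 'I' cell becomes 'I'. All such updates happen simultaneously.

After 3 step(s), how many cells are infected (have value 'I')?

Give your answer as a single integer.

Step 0 (initial): 2 infected
Step 1: +4 new -> 6 infected
Step 2: +5 new -> 11 infected
Step 3: +7 new -> 18 infected

Answer: 18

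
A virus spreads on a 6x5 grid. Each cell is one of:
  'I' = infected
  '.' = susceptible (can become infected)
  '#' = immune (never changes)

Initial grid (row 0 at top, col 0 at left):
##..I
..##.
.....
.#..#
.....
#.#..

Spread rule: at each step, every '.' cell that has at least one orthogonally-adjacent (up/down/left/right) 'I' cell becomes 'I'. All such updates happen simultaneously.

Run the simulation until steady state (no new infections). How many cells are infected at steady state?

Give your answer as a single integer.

Step 0 (initial): 1 infected
Step 1: +2 new -> 3 infected
Step 2: +2 new -> 5 infected
Step 3: +1 new -> 6 infected
Step 4: +2 new -> 8 infected
Step 5: +3 new -> 11 infected
Step 6: +5 new -> 16 infected
Step 7: +4 new -> 20 infected
Step 8: +2 new -> 22 infected
Step 9: +0 new -> 22 infected

Answer: 22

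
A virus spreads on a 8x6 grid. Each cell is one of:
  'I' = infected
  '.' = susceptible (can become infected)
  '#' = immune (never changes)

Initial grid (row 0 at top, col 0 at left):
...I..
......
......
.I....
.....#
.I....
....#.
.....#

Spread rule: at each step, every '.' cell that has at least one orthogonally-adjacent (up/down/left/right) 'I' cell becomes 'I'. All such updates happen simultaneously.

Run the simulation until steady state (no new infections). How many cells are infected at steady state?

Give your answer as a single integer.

Step 0 (initial): 3 infected
Step 1: +10 new -> 13 infected
Step 2: +15 new -> 28 infected
Step 3: +10 new -> 38 infected
Step 4: +5 new -> 43 infected
Step 5: +2 new -> 45 infected
Step 6: +0 new -> 45 infected

Answer: 45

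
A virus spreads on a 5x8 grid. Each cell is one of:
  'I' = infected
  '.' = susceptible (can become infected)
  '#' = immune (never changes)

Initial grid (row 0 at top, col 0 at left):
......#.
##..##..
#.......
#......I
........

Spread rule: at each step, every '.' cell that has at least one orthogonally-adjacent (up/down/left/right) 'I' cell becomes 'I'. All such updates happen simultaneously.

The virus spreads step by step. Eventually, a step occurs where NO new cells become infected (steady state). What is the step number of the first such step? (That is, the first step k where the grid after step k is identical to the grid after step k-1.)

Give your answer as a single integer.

Answer: 11

Derivation:
Step 0 (initial): 1 infected
Step 1: +3 new -> 4 infected
Step 2: +4 new -> 8 infected
Step 3: +5 new -> 13 infected
Step 4: +3 new -> 16 infected
Step 5: +3 new -> 19 infected
Step 6: +4 new -> 23 infected
Step 7: +4 new -> 27 infected
Step 8: +3 new -> 30 infected
Step 9: +2 new -> 32 infected
Step 10: +1 new -> 33 infected
Step 11: +0 new -> 33 infected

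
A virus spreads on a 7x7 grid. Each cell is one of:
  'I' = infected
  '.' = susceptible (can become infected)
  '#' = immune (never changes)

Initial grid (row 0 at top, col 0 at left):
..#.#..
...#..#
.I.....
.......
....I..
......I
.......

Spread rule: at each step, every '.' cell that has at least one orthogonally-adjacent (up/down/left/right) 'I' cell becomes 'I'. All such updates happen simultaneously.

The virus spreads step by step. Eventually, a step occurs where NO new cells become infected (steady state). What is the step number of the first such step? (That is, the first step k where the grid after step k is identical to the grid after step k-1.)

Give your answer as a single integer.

Step 0 (initial): 3 infected
Step 1: +11 new -> 14 infected
Step 2: +15 new -> 29 infected
Step 3: +8 new -> 37 infected
Step 4: +4 new -> 41 infected
Step 5: +2 new -> 43 infected
Step 6: +1 new -> 44 infected
Step 7: +0 new -> 44 infected

Answer: 7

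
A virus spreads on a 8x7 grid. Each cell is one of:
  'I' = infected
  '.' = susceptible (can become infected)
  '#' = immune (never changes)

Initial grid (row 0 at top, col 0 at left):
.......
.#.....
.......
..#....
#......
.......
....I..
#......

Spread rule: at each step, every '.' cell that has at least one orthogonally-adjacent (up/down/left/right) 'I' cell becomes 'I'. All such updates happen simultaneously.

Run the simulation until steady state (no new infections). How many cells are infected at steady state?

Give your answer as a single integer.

Answer: 52

Derivation:
Step 0 (initial): 1 infected
Step 1: +4 new -> 5 infected
Step 2: +7 new -> 12 infected
Step 3: +8 new -> 20 infected
Step 4: +8 new -> 28 infected
Step 5: +6 new -> 34 infected
Step 6: +6 new -> 40 infected
Step 7: +6 new -> 46 infected
Step 8: +3 new -> 49 infected
Step 9: +2 new -> 51 infected
Step 10: +1 new -> 52 infected
Step 11: +0 new -> 52 infected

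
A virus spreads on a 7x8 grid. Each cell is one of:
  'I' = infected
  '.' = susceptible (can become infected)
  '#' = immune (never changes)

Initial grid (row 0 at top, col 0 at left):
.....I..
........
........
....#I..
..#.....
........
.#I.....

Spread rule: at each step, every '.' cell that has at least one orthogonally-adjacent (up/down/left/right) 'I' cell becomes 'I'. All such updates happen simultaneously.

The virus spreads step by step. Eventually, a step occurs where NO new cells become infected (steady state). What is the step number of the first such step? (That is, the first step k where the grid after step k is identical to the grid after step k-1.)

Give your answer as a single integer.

Answer: 7

Derivation:
Step 0 (initial): 3 infected
Step 1: +8 new -> 11 infected
Step 2: +13 new -> 24 infected
Step 3: +12 new -> 36 infected
Step 4: +9 new -> 45 infected
Step 5: +6 new -> 51 infected
Step 6: +2 new -> 53 infected
Step 7: +0 new -> 53 infected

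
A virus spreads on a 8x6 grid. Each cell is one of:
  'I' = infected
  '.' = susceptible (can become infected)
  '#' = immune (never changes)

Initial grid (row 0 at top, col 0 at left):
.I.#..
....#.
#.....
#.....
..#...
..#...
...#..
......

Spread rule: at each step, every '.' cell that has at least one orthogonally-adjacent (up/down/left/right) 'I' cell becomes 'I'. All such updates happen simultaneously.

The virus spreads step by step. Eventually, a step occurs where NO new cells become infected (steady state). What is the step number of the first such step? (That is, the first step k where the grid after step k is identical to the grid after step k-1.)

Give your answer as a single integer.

Step 0 (initial): 1 infected
Step 1: +3 new -> 4 infected
Step 2: +3 new -> 7 infected
Step 3: +3 new -> 10 infected
Step 4: +3 new -> 13 infected
Step 5: +4 new -> 17 infected
Step 6: +5 new -> 22 infected
Step 7: +7 new -> 29 infected
Step 8: +5 new -> 34 infected
Step 9: +4 new -> 38 infected
Step 10: +2 new -> 40 infected
Step 11: +1 new -> 41 infected
Step 12: +0 new -> 41 infected

Answer: 12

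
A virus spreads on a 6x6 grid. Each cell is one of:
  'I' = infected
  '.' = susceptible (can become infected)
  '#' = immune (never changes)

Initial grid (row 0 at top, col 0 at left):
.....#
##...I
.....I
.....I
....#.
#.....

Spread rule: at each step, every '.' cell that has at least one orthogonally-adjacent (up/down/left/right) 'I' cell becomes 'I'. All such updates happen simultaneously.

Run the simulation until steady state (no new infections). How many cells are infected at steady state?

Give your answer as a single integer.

Answer: 31

Derivation:
Step 0 (initial): 3 infected
Step 1: +4 new -> 7 infected
Step 2: +5 new -> 12 infected
Step 3: +6 new -> 18 infected
Step 4: +5 new -> 23 infected
Step 5: +5 new -> 28 infected
Step 6: +3 new -> 31 infected
Step 7: +0 new -> 31 infected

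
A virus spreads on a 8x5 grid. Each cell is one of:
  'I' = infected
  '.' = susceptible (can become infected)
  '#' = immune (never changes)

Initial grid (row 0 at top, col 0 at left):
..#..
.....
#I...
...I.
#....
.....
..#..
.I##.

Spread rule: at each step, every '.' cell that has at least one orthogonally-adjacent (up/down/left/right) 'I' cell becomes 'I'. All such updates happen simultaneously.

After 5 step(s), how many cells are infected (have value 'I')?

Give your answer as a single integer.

Answer: 34

Derivation:
Step 0 (initial): 3 infected
Step 1: +9 new -> 12 infected
Step 2: +12 new -> 24 infected
Step 3: +7 new -> 31 infected
Step 4: +2 new -> 33 infected
Step 5: +1 new -> 34 infected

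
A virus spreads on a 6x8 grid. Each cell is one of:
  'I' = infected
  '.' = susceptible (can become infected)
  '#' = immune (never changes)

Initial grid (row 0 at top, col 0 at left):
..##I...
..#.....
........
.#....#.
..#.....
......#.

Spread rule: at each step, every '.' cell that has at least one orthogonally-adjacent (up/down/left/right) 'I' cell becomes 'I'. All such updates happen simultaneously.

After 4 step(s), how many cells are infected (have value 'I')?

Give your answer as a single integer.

Step 0 (initial): 1 infected
Step 1: +2 new -> 3 infected
Step 2: +4 new -> 7 infected
Step 3: +5 new -> 12 infected
Step 4: +6 new -> 18 infected

Answer: 18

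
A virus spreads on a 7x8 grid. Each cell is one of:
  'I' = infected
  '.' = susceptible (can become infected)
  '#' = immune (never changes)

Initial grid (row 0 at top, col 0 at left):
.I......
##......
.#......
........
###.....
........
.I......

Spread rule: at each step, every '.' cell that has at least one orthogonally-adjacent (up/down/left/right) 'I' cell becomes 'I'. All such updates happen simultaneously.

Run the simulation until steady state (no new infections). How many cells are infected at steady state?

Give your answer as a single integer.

Answer: 50

Derivation:
Step 0 (initial): 2 infected
Step 1: +5 new -> 7 infected
Step 2: +5 new -> 12 infected
Step 3: +5 new -> 17 infected
Step 4: +7 new -> 24 infected
Step 5: +8 new -> 32 infected
Step 6: +8 new -> 40 infected
Step 7: +6 new -> 46 infected
Step 8: +3 new -> 49 infected
Step 9: +1 new -> 50 infected
Step 10: +0 new -> 50 infected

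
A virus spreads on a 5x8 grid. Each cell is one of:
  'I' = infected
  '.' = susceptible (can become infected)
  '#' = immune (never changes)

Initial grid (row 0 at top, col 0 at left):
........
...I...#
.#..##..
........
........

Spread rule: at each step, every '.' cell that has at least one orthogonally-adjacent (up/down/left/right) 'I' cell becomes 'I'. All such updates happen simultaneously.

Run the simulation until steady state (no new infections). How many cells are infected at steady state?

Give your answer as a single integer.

Step 0 (initial): 1 infected
Step 1: +4 new -> 5 infected
Step 2: +6 new -> 11 infected
Step 3: +7 new -> 18 infected
Step 4: +8 new -> 26 infected
Step 5: +6 new -> 32 infected
Step 6: +3 new -> 35 infected
Step 7: +1 new -> 36 infected
Step 8: +0 new -> 36 infected

Answer: 36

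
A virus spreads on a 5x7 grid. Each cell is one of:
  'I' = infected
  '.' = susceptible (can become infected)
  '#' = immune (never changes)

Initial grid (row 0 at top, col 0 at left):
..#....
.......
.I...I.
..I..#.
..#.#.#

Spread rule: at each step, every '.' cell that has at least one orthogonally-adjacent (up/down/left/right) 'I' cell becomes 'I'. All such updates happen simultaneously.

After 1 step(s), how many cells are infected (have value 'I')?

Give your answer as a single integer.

Answer: 11

Derivation:
Step 0 (initial): 3 infected
Step 1: +8 new -> 11 infected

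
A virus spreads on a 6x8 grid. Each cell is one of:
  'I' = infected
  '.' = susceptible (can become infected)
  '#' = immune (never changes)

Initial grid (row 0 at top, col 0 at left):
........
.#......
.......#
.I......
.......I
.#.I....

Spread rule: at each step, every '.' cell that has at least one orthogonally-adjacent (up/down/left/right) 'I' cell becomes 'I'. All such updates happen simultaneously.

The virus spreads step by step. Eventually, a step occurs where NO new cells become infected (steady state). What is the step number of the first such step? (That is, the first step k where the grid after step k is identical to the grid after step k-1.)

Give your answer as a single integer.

Step 0 (initial): 3 infected
Step 1: +10 new -> 13 infected
Step 2: +10 new -> 23 infected
Step 3: +7 new -> 30 infected
Step 4: +6 new -> 36 infected
Step 5: +6 new -> 42 infected
Step 6: +3 new -> 45 infected
Step 7: +0 new -> 45 infected

Answer: 7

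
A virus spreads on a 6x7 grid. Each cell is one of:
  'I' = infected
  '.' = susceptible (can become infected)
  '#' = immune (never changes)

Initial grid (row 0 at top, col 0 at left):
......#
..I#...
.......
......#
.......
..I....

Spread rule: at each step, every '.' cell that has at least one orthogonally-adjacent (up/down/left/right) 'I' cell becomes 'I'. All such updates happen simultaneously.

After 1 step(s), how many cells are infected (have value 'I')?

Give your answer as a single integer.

Step 0 (initial): 2 infected
Step 1: +6 new -> 8 infected

Answer: 8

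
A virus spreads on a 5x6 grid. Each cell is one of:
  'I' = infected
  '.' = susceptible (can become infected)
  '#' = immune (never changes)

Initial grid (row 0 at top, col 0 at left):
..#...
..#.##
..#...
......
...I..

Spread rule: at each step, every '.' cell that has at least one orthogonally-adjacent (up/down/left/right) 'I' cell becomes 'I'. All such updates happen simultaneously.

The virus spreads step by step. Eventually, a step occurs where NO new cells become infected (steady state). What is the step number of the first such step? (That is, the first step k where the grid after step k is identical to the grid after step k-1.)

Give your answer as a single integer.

Answer: 8

Derivation:
Step 0 (initial): 1 infected
Step 1: +3 new -> 4 infected
Step 2: +5 new -> 9 infected
Step 3: +5 new -> 14 infected
Step 4: +4 new -> 18 infected
Step 5: +3 new -> 21 infected
Step 6: +3 new -> 24 infected
Step 7: +1 new -> 25 infected
Step 8: +0 new -> 25 infected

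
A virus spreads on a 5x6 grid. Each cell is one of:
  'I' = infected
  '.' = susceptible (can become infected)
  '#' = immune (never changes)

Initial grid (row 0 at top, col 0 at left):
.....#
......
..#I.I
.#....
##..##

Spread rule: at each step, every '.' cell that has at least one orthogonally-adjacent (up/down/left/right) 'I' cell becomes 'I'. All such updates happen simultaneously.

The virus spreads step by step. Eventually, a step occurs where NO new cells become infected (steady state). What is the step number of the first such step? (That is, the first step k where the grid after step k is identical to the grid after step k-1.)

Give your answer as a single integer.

Step 0 (initial): 2 infected
Step 1: +5 new -> 7 infected
Step 2: +6 new -> 13 infected
Step 3: +4 new -> 17 infected
Step 4: +3 new -> 20 infected
Step 5: +2 new -> 22 infected
Step 6: +1 new -> 23 infected
Step 7: +0 new -> 23 infected

Answer: 7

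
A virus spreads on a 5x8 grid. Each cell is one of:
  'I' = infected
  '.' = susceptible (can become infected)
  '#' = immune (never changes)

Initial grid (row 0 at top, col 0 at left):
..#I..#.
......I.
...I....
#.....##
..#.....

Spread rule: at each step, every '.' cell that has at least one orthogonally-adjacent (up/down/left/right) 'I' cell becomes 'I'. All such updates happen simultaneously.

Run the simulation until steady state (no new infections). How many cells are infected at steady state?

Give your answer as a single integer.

Step 0 (initial): 3 infected
Step 1: +8 new -> 11 infected
Step 2: +10 new -> 21 infected
Step 3: +5 new -> 26 infected
Step 4: +4 new -> 30 infected
Step 5: +3 new -> 33 infected
Step 6: +1 new -> 34 infected
Step 7: +0 new -> 34 infected

Answer: 34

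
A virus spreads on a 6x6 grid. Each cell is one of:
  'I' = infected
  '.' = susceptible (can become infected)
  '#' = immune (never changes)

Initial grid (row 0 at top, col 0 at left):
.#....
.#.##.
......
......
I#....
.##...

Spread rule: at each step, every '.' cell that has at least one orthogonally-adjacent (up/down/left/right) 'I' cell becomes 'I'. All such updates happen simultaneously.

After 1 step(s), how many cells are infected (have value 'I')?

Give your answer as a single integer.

Step 0 (initial): 1 infected
Step 1: +2 new -> 3 infected

Answer: 3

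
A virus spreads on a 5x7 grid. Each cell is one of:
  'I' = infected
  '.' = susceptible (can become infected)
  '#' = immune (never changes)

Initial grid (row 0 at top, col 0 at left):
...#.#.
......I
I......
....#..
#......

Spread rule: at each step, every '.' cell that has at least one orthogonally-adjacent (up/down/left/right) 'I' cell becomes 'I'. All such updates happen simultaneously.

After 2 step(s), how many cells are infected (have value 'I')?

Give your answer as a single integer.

Answer: 15

Derivation:
Step 0 (initial): 2 infected
Step 1: +6 new -> 8 infected
Step 2: +7 new -> 15 infected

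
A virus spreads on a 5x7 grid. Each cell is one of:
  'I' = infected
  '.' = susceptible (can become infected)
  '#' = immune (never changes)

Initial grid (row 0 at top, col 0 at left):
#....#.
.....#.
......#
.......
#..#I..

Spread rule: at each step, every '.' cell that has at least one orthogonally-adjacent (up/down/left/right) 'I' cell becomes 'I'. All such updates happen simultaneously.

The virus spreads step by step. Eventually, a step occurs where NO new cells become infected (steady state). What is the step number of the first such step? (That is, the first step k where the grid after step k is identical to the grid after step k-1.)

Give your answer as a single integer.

Answer: 8

Derivation:
Step 0 (initial): 1 infected
Step 1: +2 new -> 3 infected
Step 2: +4 new -> 7 infected
Step 3: +5 new -> 12 infected
Step 4: +5 new -> 17 infected
Step 5: +5 new -> 22 infected
Step 6: +3 new -> 25 infected
Step 7: +2 new -> 27 infected
Step 8: +0 new -> 27 infected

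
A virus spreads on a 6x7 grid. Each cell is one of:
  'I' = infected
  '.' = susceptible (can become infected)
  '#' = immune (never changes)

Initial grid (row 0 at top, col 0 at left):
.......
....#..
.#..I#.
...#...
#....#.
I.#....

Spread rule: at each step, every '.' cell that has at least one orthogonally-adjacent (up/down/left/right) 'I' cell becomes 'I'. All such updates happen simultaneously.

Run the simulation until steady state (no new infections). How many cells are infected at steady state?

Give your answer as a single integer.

Answer: 35

Derivation:
Step 0 (initial): 2 infected
Step 1: +3 new -> 5 infected
Step 2: +5 new -> 10 infected
Step 3: +8 new -> 18 infected
Step 4: +8 new -> 26 infected
Step 5: +6 new -> 32 infected
Step 6: +3 new -> 35 infected
Step 7: +0 new -> 35 infected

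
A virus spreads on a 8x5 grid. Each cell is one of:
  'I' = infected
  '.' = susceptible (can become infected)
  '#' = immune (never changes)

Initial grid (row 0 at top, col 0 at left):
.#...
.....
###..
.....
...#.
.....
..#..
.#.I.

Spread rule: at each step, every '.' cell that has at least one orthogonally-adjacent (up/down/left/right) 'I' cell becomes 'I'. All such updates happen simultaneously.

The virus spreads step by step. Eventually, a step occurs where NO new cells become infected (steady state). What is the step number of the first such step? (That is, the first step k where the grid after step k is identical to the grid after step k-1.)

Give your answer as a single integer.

Answer: 13

Derivation:
Step 0 (initial): 1 infected
Step 1: +3 new -> 4 infected
Step 2: +2 new -> 6 infected
Step 3: +2 new -> 8 infected
Step 4: +3 new -> 11 infected
Step 5: +5 new -> 16 infected
Step 6: +5 new -> 21 infected
Step 7: +4 new -> 25 infected
Step 8: +2 new -> 27 infected
Step 9: +2 new -> 29 infected
Step 10: +2 new -> 31 infected
Step 11: +1 new -> 32 infected
Step 12: +1 new -> 33 infected
Step 13: +0 new -> 33 infected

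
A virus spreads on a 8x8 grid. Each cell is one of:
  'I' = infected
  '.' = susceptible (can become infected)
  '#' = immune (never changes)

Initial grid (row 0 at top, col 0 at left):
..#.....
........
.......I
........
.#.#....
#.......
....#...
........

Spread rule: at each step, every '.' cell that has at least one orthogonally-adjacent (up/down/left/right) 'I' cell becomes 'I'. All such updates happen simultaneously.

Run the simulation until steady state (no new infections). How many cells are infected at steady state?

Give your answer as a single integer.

Step 0 (initial): 1 infected
Step 1: +3 new -> 4 infected
Step 2: +5 new -> 9 infected
Step 3: +6 new -> 15 infected
Step 4: +7 new -> 22 infected
Step 5: +8 new -> 30 infected
Step 6: +7 new -> 37 infected
Step 7: +6 new -> 43 infected
Step 8: +6 new -> 49 infected
Step 9: +5 new -> 54 infected
Step 10: +2 new -> 56 infected
Step 11: +2 new -> 58 infected
Step 12: +1 new -> 59 infected
Step 13: +0 new -> 59 infected

Answer: 59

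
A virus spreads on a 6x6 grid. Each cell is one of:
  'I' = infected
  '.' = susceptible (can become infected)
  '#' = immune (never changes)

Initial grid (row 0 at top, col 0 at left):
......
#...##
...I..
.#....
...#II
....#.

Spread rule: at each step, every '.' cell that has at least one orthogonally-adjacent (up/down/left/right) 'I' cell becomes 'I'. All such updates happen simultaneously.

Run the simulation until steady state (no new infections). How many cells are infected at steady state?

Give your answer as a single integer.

Step 0 (initial): 3 infected
Step 1: +7 new -> 10 infected
Step 2: +5 new -> 15 infected
Step 3: +5 new -> 20 infected
Step 4: +5 new -> 25 infected
Step 5: +4 new -> 29 infected
Step 6: +1 new -> 30 infected
Step 7: +0 new -> 30 infected

Answer: 30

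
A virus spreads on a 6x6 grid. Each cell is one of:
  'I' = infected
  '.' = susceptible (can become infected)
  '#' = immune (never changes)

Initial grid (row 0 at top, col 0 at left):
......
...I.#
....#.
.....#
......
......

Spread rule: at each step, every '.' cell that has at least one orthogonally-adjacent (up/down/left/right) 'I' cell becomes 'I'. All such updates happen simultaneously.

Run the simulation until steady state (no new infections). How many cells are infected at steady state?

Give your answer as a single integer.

Step 0 (initial): 1 infected
Step 1: +4 new -> 5 infected
Step 2: +5 new -> 10 infected
Step 3: +7 new -> 17 infected
Step 4: +6 new -> 23 infected
Step 5: +5 new -> 28 infected
Step 6: +3 new -> 31 infected
Step 7: +1 new -> 32 infected
Step 8: +0 new -> 32 infected

Answer: 32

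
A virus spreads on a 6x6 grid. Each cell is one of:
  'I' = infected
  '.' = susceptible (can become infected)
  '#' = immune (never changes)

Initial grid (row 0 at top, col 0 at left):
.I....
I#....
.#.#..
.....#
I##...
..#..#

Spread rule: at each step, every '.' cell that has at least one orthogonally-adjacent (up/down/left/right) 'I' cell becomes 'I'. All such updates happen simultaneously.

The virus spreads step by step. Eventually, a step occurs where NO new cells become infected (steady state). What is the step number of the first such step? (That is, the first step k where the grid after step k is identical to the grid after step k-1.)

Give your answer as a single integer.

Answer: 8

Derivation:
Step 0 (initial): 3 infected
Step 1: +5 new -> 8 infected
Step 2: +4 new -> 12 infected
Step 3: +4 new -> 16 infected
Step 4: +3 new -> 19 infected
Step 5: +4 new -> 23 infected
Step 6: +3 new -> 26 infected
Step 7: +2 new -> 28 infected
Step 8: +0 new -> 28 infected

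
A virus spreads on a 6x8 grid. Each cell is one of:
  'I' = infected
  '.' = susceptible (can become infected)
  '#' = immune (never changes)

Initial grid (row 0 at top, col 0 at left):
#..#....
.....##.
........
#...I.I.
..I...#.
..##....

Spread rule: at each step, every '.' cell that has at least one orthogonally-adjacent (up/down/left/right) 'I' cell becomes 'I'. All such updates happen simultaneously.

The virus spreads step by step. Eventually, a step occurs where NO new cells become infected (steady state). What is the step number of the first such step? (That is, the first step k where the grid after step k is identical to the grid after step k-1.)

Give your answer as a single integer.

Answer: 6

Derivation:
Step 0 (initial): 3 infected
Step 1: +9 new -> 12 infected
Step 2: +11 new -> 23 infected
Step 3: +8 new -> 31 infected
Step 4: +6 new -> 37 infected
Step 5: +3 new -> 40 infected
Step 6: +0 new -> 40 infected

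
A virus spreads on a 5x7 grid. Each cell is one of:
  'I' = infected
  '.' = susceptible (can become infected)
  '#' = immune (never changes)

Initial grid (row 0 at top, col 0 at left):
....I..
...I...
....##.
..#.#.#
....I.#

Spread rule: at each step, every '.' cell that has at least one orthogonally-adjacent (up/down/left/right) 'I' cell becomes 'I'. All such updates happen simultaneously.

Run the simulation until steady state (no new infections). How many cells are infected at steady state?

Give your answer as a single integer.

Step 0 (initial): 3 infected
Step 1: +7 new -> 10 infected
Step 2: +8 new -> 18 infected
Step 3: +5 new -> 23 infected
Step 4: +5 new -> 28 infected
Step 5: +1 new -> 29 infected
Step 6: +0 new -> 29 infected

Answer: 29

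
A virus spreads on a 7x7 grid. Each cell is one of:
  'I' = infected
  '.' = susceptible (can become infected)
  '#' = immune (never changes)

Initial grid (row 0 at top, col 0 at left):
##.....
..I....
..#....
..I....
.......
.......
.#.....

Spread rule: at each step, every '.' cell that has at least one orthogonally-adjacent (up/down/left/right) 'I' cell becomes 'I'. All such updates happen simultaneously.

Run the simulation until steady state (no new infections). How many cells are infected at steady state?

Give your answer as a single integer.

Answer: 45

Derivation:
Step 0 (initial): 2 infected
Step 1: +6 new -> 8 infected
Step 2: +10 new -> 18 infected
Step 3: +10 new -> 28 infected
Step 4: +8 new -> 36 infected
Step 5: +6 new -> 42 infected
Step 6: +2 new -> 44 infected
Step 7: +1 new -> 45 infected
Step 8: +0 new -> 45 infected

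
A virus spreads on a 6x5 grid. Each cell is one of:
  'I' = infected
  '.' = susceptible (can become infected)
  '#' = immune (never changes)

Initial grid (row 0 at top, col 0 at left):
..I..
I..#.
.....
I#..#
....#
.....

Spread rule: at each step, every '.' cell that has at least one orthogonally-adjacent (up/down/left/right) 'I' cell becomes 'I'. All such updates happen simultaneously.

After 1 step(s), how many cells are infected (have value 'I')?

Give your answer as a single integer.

Answer: 10

Derivation:
Step 0 (initial): 3 infected
Step 1: +7 new -> 10 infected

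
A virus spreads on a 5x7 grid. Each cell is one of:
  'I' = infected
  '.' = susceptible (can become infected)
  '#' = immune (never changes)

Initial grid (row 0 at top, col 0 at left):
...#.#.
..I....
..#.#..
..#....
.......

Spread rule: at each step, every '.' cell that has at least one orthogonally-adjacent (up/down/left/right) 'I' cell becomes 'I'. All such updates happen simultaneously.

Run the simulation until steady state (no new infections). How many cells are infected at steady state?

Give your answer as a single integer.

Answer: 30

Derivation:
Step 0 (initial): 1 infected
Step 1: +3 new -> 4 infected
Step 2: +5 new -> 9 infected
Step 3: +6 new -> 15 infected
Step 4: +6 new -> 21 infected
Step 5: +6 new -> 27 infected
Step 6: +2 new -> 29 infected
Step 7: +1 new -> 30 infected
Step 8: +0 new -> 30 infected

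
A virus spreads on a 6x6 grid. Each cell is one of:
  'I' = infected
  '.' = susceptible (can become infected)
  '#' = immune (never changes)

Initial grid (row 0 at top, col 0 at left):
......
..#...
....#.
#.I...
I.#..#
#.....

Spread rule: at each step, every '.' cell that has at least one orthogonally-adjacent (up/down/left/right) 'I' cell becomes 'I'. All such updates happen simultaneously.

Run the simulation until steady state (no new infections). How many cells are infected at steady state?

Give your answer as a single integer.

Step 0 (initial): 2 infected
Step 1: +4 new -> 6 infected
Step 2: +5 new -> 11 infected
Step 3: +7 new -> 18 infected
Step 4: +6 new -> 24 infected
Step 5: +5 new -> 29 infected
Step 6: +1 new -> 30 infected
Step 7: +0 new -> 30 infected

Answer: 30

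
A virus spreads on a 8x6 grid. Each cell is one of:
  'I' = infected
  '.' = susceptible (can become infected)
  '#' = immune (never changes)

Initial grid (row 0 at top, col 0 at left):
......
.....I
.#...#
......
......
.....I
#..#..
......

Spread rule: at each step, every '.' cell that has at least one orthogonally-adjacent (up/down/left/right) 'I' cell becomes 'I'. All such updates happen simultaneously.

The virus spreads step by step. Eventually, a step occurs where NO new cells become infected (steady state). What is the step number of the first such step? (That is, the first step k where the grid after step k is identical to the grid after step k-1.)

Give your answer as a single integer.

Step 0 (initial): 2 infected
Step 1: +5 new -> 7 infected
Step 2: +8 new -> 15 infected
Step 3: +7 new -> 22 infected
Step 4: +8 new -> 30 infected
Step 5: +7 new -> 37 infected
Step 6: +5 new -> 42 infected
Step 7: +2 new -> 44 infected
Step 8: +0 new -> 44 infected

Answer: 8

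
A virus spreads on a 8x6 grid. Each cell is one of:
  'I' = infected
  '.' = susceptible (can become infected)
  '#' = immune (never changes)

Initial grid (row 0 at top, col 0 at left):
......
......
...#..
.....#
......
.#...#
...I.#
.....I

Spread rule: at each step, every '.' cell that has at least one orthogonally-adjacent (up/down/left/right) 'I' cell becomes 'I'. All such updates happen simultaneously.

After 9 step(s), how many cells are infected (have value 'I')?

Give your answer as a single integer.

Answer: 43

Derivation:
Step 0 (initial): 2 infected
Step 1: +5 new -> 7 infected
Step 2: +5 new -> 12 infected
Step 3: +5 new -> 17 infected
Step 4: +6 new -> 23 infected
Step 5: +4 new -> 27 infected
Step 6: +5 new -> 32 infected
Step 7: +6 new -> 38 infected
Step 8: +4 new -> 42 infected
Step 9: +1 new -> 43 infected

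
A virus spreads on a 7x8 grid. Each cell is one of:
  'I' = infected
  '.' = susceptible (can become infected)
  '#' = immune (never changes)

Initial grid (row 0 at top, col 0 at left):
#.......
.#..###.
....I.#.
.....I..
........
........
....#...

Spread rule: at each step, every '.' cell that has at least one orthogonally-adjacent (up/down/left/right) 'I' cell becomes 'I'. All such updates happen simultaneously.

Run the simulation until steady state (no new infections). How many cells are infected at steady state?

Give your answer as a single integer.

Answer: 49

Derivation:
Step 0 (initial): 2 infected
Step 1: +5 new -> 7 infected
Step 2: +7 new -> 14 infected
Step 3: +10 new -> 24 infected
Step 4: +9 new -> 33 infected
Step 5: +9 new -> 42 infected
Step 6: +4 new -> 46 infected
Step 7: +2 new -> 48 infected
Step 8: +1 new -> 49 infected
Step 9: +0 new -> 49 infected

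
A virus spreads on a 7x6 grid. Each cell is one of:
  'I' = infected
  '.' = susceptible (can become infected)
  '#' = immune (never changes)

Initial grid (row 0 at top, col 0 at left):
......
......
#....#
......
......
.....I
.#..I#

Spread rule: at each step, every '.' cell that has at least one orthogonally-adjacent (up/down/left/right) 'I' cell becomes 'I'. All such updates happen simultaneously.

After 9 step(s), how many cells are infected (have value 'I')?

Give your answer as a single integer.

Answer: 37

Derivation:
Step 0 (initial): 2 infected
Step 1: +3 new -> 5 infected
Step 2: +4 new -> 9 infected
Step 3: +3 new -> 12 infected
Step 4: +4 new -> 16 infected
Step 5: +5 new -> 21 infected
Step 6: +7 new -> 28 infected
Step 7: +5 new -> 33 infected
Step 8: +2 new -> 35 infected
Step 9: +2 new -> 37 infected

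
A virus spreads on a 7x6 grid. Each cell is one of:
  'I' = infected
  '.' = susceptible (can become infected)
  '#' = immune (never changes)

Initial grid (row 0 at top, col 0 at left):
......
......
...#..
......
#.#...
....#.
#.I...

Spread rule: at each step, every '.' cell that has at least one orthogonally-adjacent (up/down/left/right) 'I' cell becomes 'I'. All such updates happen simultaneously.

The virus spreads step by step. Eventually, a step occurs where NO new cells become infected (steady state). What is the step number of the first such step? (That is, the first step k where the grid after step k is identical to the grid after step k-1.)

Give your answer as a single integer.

Step 0 (initial): 1 infected
Step 1: +3 new -> 4 infected
Step 2: +3 new -> 7 infected
Step 3: +4 new -> 11 infected
Step 4: +4 new -> 15 infected
Step 5: +5 new -> 20 infected
Step 6: +5 new -> 25 infected
Step 7: +5 new -> 30 infected
Step 8: +5 new -> 35 infected
Step 9: +2 new -> 37 infected
Step 10: +0 new -> 37 infected

Answer: 10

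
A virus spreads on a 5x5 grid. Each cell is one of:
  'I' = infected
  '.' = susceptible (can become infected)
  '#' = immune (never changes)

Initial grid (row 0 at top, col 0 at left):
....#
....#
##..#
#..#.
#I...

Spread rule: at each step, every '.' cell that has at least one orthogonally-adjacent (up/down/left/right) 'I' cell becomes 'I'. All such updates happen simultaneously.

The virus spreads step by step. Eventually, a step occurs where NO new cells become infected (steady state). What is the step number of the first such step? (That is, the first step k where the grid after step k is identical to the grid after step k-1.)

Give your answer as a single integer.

Step 0 (initial): 1 infected
Step 1: +2 new -> 3 infected
Step 2: +2 new -> 5 infected
Step 3: +2 new -> 7 infected
Step 4: +3 new -> 10 infected
Step 5: +3 new -> 13 infected
Step 6: +3 new -> 16 infected
Step 7: +1 new -> 17 infected
Step 8: +0 new -> 17 infected

Answer: 8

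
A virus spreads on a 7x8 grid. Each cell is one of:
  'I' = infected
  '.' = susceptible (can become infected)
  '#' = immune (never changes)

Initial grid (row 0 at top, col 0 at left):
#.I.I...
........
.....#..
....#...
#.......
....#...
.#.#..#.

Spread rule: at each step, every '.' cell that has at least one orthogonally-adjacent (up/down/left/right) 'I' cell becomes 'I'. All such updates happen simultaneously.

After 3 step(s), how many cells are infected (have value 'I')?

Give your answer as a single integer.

Step 0 (initial): 2 infected
Step 1: +5 new -> 7 infected
Step 2: +6 new -> 13 infected
Step 3: +6 new -> 19 infected

Answer: 19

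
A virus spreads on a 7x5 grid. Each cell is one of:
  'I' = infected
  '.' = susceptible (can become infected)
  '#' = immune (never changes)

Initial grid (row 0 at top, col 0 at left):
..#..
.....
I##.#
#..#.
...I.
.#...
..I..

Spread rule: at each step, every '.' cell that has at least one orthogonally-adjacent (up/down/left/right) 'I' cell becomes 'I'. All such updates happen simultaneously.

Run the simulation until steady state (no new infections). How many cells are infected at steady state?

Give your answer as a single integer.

Step 0 (initial): 3 infected
Step 1: +7 new -> 10 infected
Step 2: +8 new -> 18 infected
Step 3: +5 new -> 23 infected
Step 4: +1 new -> 24 infected
Step 5: +3 new -> 27 infected
Step 6: +1 new -> 28 infected
Step 7: +0 new -> 28 infected

Answer: 28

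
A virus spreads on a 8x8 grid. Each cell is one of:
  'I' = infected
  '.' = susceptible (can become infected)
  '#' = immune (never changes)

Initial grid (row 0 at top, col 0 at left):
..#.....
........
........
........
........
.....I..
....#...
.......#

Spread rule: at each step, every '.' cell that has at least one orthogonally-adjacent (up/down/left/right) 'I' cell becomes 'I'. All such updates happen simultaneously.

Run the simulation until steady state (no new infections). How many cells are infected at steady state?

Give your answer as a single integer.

Answer: 61

Derivation:
Step 0 (initial): 1 infected
Step 1: +4 new -> 5 infected
Step 2: +7 new -> 12 infected
Step 3: +10 new -> 22 infected
Step 4: +9 new -> 31 infected
Step 5: +10 new -> 41 infected
Step 6: +9 new -> 50 infected
Step 7: +6 new -> 56 infected
Step 8: +2 new -> 58 infected
Step 9: +2 new -> 60 infected
Step 10: +1 new -> 61 infected
Step 11: +0 new -> 61 infected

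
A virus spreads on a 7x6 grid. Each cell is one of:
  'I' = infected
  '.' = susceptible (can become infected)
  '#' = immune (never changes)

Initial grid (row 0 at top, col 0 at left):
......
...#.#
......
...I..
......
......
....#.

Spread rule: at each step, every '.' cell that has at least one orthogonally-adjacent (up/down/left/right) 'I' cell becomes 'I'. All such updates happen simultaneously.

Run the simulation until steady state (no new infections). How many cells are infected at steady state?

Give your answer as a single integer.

Answer: 39

Derivation:
Step 0 (initial): 1 infected
Step 1: +4 new -> 5 infected
Step 2: +7 new -> 12 infected
Step 3: +10 new -> 22 infected
Step 4: +8 new -> 30 infected
Step 5: +7 new -> 37 infected
Step 6: +2 new -> 39 infected
Step 7: +0 new -> 39 infected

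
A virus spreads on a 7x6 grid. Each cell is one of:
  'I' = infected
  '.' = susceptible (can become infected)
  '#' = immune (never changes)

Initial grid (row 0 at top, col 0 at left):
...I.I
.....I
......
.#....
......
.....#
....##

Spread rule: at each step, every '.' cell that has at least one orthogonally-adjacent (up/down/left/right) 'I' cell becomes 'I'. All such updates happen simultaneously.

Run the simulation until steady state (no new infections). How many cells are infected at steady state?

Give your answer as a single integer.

Step 0 (initial): 3 infected
Step 1: +5 new -> 8 infected
Step 2: +5 new -> 13 infected
Step 3: +6 new -> 19 infected
Step 4: +5 new -> 24 infected
Step 5: +4 new -> 28 infected
Step 6: +4 new -> 32 infected
Step 7: +3 new -> 35 infected
Step 8: +2 new -> 37 infected
Step 9: +1 new -> 38 infected
Step 10: +0 new -> 38 infected

Answer: 38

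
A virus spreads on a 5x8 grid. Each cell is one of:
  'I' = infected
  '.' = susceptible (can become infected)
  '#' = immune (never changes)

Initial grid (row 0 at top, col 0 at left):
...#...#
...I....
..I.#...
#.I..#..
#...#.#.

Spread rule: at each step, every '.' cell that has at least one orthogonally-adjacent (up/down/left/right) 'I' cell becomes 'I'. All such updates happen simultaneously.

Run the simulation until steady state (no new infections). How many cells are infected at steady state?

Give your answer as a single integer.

Step 0 (initial): 3 infected
Step 1: +7 new -> 10 infected
Step 2: +8 new -> 18 infected
Step 3: +5 new -> 23 infected
Step 4: +4 new -> 27 infected
Step 5: +2 new -> 29 infected
Step 6: +1 new -> 30 infected
Step 7: +1 new -> 31 infected
Step 8: +0 new -> 31 infected

Answer: 31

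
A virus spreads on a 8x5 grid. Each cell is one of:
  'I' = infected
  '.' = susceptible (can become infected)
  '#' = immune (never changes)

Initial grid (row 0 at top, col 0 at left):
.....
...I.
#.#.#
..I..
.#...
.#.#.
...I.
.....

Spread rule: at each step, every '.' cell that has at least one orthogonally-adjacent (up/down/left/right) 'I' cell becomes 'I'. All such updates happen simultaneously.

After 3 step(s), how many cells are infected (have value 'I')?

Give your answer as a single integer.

Answer: 31

Derivation:
Step 0 (initial): 3 infected
Step 1: +10 new -> 13 infected
Step 2: +12 new -> 25 infected
Step 3: +6 new -> 31 infected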